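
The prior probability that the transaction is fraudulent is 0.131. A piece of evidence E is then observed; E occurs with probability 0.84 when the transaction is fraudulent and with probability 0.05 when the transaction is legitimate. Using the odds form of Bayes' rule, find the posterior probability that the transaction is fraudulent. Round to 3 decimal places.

Posterior probability ≈ 0.717

Prior odds = 0.131/(1−0.131) = 0.15075.
Likelihood ratio for E = 0.84/0.05 = 16.800.
Posterior odds = prior odds × LR = 2.5326.
Posterior probability = odds/(1+odds) = 2.5326/3.5326 = 0.717.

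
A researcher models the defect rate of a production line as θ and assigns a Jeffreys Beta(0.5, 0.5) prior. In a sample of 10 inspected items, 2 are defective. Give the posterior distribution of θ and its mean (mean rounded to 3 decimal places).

Posterior: Beta(2.5, 8.5); mean ≈ 0.227

Observing 2 successes and 8 failures updates Beta(0.5, 0.5) by adding the success and failure counts to the two shape parameters: α = 0.5+2 = 2.5, β = 0.5+8 = 8.5.
E[θ | data] = 2.5/(2.5+8.5) = 0.227.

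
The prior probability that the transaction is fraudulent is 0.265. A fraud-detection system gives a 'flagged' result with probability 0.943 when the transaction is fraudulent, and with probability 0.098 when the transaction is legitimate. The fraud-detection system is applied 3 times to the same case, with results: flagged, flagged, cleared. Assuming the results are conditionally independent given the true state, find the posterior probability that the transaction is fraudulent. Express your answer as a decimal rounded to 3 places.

With H the event that the transaction is fraudulent, the joint likelihood of the observed sequence is P(data|H) = 0.943·0.943·0.057 = 0.050687 and P(data|¬H) = 0.098·0.098·0.902 = 0.0086628.
Bayes: P(H|data) = 0.265·0.050687 / (0.265·0.050687 + 0.735·0.0086628) = 0.013432/0.019799 = 0.6784.

Posterior P(H) ≈ 0.678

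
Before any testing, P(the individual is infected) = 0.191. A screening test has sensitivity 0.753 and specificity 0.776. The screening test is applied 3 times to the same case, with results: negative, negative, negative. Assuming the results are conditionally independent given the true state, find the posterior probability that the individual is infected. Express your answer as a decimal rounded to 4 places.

Posterior P(H) ≈ 0.0076

With H the event that the individual is infected, the joint likelihood of the observed sequence is P(data|H) = 0.247·0.247·0.247 = 0.015069 and P(data|¬H) = 0.776·0.776·0.776 = 0.46729.
Bayes: P(H|data) = 0.191·0.015069 / (0.191·0.015069 + 0.809·0.46729) = 0.0028782/0.38091 = 0.0076.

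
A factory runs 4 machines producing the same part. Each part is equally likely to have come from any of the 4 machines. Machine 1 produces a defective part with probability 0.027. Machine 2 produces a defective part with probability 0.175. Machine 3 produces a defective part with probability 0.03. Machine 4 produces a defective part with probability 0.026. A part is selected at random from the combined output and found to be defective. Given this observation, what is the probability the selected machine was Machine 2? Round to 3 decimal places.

Posterior probability ≈ 0.678

P(defective|M1) = 0.027; P(defective|M2) = 0.175; P(defective|M3) = 0.03; P(defective|M4) = 0.026.
Prior × likelihood for each source: 0.25·0.027=0.006750, 0.25·0.175=0.04375, 0.25·0.03=0.007500, 0.25·0.026=0.006500. Summing gives P(defective) = 0.064500.
P(Machine 2 | defective) = 0.04375 / 0.064500 = 0.678.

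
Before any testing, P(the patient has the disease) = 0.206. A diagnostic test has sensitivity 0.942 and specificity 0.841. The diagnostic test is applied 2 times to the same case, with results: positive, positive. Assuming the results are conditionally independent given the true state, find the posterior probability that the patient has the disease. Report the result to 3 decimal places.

Let H be the event that the patient has the disease; start with P(H) = 0.206. P('positive'|H) = 0.942, P('positive'|¬H) = 0.159.
Update on result 1 ('positive'): P(H) ← 0.942·0.2060 / (0.942·0.2060 + 0.159·0.7940) = 0.19405/0.32030 = 0.6058.
Update on result 2 ('positive'): P(H) ← 0.942·0.6058 / (0.942·0.6058 + 0.159·0.3942) = 0.57071/0.63338 = 0.9011.

Posterior P(H) ≈ 0.901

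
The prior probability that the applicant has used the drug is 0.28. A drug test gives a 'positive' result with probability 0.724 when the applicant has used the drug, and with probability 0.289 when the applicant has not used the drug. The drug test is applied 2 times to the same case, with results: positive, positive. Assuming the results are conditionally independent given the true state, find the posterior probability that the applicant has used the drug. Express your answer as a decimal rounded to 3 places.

Posterior P(H) ≈ 0.709

With H the event that the applicant has used the drug, the joint likelihood of the observed sequence is P(data|H) = 0.724·0.724 = 0.52418 and P(data|¬H) = 0.289·0.289 = 0.083521.
Bayes: P(H|data) = 0.28·0.52418 / (0.28·0.52418 + 0.72·0.083521) = 0.14677/0.20690 = 0.7094.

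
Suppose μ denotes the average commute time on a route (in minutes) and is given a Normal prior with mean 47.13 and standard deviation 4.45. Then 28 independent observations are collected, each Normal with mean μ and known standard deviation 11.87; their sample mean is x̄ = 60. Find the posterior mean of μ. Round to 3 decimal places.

Prior precision 1/τ₀² = 1/4.45² = 0.0504987; data precision n/σ² = 28/11.87² = 0.198727.
Posterior precision = 0.0504987 + 0.198727 = 0.249226.
Posterior mean = (0.0504987·47.13 + 0.198727·60) / 0.249226 = 57.392.

Posterior mean ≈ 57.392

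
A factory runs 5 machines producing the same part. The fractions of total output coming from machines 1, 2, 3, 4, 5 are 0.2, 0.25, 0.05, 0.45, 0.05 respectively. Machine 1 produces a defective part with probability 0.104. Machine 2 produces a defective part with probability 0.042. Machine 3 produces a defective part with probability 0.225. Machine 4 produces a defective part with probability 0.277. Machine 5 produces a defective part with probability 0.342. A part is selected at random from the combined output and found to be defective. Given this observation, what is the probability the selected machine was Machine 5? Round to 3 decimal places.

Posterior probability ≈ 0.093

Tabulate prior·likelihood by source: [1] prior 0.2, lik 0.104, product 0.02080; [2] prior 0.25, lik 0.042, product 0.01050; [3] prior 0.05, lik 0.225, product 0.01125; [4] prior 0.45, lik 0.277, product 0.1247; [5] prior 0.05, lik 0.342, product 0.01710.
Normalizing constant = 0.18430; the posterior for Machine 5 is its product over the sum, 0.01710/0.18430 = 0.093.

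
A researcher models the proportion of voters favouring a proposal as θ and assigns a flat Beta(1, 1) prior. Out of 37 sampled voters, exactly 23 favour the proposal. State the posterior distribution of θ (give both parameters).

Posterior: Beta(24, 15)

The binomial likelihood is conjugate to the Beta prior: with 23 successes and 14 failures, the posterior is Beta(1+23, 1+14) = Beta(24, 15).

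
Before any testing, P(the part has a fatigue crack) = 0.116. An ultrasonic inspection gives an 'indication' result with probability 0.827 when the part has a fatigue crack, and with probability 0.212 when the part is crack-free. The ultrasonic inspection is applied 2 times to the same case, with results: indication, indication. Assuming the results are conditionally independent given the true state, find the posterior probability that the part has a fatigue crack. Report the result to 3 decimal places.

Let H be the event that the part has a fatigue crack; start with P(H) = 0.116. P('indication'|H) = 0.827, P('indication'|¬H) = 0.212.
Update on result 1 ('indication'): P(H) ← 0.827·0.1160 / (0.827·0.1160 + 0.212·0.8840) = 0.095932/0.28334 = 0.3386.
Update on result 2 ('indication'): P(H) ← 0.827·0.3386 / (0.827·0.3386 + 0.212·0.6614) = 0.28000/0.42022 = 0.6663.

Posterior P(H) ≈ 0.666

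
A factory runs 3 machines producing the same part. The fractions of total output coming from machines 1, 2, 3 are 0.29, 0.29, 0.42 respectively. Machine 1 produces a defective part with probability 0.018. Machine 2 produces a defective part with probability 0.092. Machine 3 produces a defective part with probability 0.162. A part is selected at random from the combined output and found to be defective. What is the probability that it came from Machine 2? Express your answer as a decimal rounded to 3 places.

Posterior probability ≈ 0.267

P(defective|M1) = 0.018; P(defective|M2) = 0.092; P(defective|M3) = 0.162.
Prior × likelihood for each source: 0.29·0.018=0.005220, 0.29·0.092=0.02668, 0.42·0.162=0.06804. Summing gives P(defective) = 0.099940.
P(Machine 2 | defective) = 0.02668 / 0.099940 = 0.267.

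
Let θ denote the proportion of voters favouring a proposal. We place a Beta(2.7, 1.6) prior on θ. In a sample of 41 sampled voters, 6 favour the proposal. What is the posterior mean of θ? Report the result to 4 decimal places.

Observing 6 successes and 35 failures updates Beta(2.7, 1.6) by adding the success and failure counts to the two shape parameters: α = 2.7+6 = 8.7, β = 1.6+35 = 36.6.
E[θ | data] = 8.7/(8.7+36.6) = 0.1921.

Posterior mean ≈ 0.1921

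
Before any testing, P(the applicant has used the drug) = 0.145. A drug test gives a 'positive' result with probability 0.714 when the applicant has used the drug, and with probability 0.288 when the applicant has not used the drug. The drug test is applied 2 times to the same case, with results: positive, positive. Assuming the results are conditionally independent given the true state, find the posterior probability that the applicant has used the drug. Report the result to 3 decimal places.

With H the event that the applicant has used the drug, the joint likelihood of the observed sequence is P(data|H) = 0.714·0.714 = 0.50980 and P(data|¬H) = 0.288·0.288 = 0.082944.
Bayes: P(H|data) = 0.145·0.50980 / (0.145·0.50980 + 0.855·0.082944) = 0.073920/0.14484 = 0.5104.

Posterior P(H) ≈ 0.510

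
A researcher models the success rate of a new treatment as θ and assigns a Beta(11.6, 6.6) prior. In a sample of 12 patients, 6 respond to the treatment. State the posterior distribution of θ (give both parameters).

Posterior: Beta(17.6, 12.6)

Observing 6 successes and 6 failures updates Beta(11.6, 6.6) by adding the success and failure counts to the two shape parameters: α = 11.6+6 = 17.6, β = 6.6+6 = 12.6.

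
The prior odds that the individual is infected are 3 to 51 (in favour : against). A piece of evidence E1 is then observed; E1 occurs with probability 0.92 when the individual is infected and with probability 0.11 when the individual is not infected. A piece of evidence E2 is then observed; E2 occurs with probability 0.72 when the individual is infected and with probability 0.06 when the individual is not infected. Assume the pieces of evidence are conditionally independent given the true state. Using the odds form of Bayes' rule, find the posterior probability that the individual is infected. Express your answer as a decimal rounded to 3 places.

Prior odds = 3/51 = 0.058824.
Likelihood ratio for E1 = 0.92/0.11 = 8.3636.
Likelihood ratio for E2 = 0.72/0.06 = 12.000.
Posterior odds = prior odds × LR₁ × LR₂ = 5.9037.
Posterior probability = odds/(1+odds) = 5.9037/6.9037 = 0.855.

Posterior probability ≈ 0.855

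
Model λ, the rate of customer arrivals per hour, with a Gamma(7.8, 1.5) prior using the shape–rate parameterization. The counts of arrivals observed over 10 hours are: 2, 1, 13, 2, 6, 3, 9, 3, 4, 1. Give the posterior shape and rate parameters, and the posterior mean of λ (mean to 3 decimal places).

Posterior: Gamma(shape=51.8, rate=11.5); mean ≈ 4.504

The Poisson likelihood adds the total count to the shape and the number of exposure periods to the rate. Here ∑xᵢ = 44 and n = 10, so shape 7.8→51.8 and rate 1.5→11.5.
E[λ | data] = 51.8/11.5 = 4.504.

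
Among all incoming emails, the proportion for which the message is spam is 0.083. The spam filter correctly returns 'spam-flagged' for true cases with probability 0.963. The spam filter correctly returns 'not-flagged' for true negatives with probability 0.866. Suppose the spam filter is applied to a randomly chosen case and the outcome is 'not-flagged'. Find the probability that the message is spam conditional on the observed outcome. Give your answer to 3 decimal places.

Write H for 'the message is spam'. Prior odds H:¬H = 0.083/0.917 = 0.090513. For the 'not-flagged' outcome, the likelihood ratio is 0.037/0.866 = 0.042725.
Posterior odds = 0.090513 × 0.042725 = 0.0038672, so P(H|E) = 0.0038672/(1+0.0038672) = 0.004.

P(H | E) ≈ 0.004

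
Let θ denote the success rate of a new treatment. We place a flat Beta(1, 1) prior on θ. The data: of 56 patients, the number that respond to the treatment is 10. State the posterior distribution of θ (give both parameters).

Observing 10 successes and 46 failures updates Beta(1, 1) by adding the success and failure counts to the two shape parameters: α = 1+10 = 11, β = 1+46 = 47.

Posterior: Beta(11, 47)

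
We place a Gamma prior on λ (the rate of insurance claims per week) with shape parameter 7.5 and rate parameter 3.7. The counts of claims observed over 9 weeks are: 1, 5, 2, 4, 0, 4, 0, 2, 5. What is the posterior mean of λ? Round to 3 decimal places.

Posterior mean ≈ 2.402

Total count ∑xᵢ = 23 over n = 9 weeks.
Gamma is conjugate to the Poisson likelihood: posterior is Gamma(shape = 7.5+23 = 30.5, rate = 3.7+9 = 12.7).
E[λ | data] = 30.5/12.7 = 2.402.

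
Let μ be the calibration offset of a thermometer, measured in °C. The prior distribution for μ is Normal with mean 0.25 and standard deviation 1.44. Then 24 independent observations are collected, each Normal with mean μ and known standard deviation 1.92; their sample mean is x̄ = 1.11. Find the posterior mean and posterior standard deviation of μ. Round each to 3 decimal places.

Posterior mean ≈ 1.051; posterior SD ≈ 0.378

Prior precision 1/τ₀² = 1/1.44² = 0.482253; data precision n/σ² = 24/1.92² = 6.51042.
Posterior precision = 0.482253 + 6.51042 = 6.99267, giving posterior SD = 1/√6.99267 = 0.378.
Posterior mean = (0.482253·0.25 + 6.51042·1.11) / 6.99267 = 1.051.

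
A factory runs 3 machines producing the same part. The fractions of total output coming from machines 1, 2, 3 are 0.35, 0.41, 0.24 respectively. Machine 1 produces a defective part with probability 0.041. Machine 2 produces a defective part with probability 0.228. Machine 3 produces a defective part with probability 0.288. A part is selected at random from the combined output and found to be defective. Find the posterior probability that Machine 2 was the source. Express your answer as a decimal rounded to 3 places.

Posterior probability ≈ 0.528

Tabulate prior·likelihood by source: [1] prior 0.35, lik 0.041, product 0.01435; [2] prior 0.41, lik 0.228, product 0.09348; [3] prior 0.24, lik 0.288, product 0.06912.
Normalizing constant = 0.17695; the posterior for Machine 2 is its product over the sum, 0.09348/0.17695 = 0.528.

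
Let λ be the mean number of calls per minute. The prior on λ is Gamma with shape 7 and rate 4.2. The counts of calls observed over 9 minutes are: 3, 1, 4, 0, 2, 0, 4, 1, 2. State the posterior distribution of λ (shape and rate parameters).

Total count ∑xᵢ = 17 over n = 9 minutes.
Gamma is conjugate to the Poisson likelihood: posterior is Gamma(shape = 7+17 = 24, rate = 4.2+9 = 13.2).

Posterior: Gamma(shape=24, rate=13.2)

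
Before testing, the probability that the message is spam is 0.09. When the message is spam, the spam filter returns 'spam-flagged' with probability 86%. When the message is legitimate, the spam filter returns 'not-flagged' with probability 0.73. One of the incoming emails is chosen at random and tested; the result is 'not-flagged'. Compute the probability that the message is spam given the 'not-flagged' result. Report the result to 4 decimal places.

Let H be the event that the message is spam. P(H) = 0.09, so P(¬H) = 0.91. With E the 'not-flagged' result, P(E|H) = 0.14 and P(E|¬H) = 0.73.
P(E) = 0.14·0.09 + 0.73·0.91 = 0.012600 + 0.66430 = 0.67690.
By Bayes' theorem, P(H|E) = 0.012600 / 0.67690 = 0.0186.

P(H | E) ≈ 0.0186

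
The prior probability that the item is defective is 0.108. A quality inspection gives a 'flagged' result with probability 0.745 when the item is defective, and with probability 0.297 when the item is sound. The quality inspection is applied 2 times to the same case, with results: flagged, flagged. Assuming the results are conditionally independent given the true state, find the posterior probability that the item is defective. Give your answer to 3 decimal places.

Let H be the event that the item is defective; start with P(H) = 0.108. P('flagged'|H) = 0.745, P('flagged'|¬H) = 0.297.
Update on result 1 ('flagged'): P(H) ← 0.745·0.1080 / (0.745·0.1080 + 0.297·0.8920) = 0.080460/0.34538 = 0.2330.
Update on result 2 ('flagged'): P(H) ← 0.745·0.2330 / (0.745·0.2330 + 0.297·0.7670) = 0.17355/0.40137 = 0.4324.

Posterior P(H) ≈ 0.432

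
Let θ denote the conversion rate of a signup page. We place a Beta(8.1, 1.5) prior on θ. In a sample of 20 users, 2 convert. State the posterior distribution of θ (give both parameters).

Posterior: Beta(10.1, 19.5)

The binomial likelihood is conjugate to the Beta prior: with 2 successes and 18 failures, the posterior is Beta(8.1+2, 1.5+18) = Beta(10.1, 19.5).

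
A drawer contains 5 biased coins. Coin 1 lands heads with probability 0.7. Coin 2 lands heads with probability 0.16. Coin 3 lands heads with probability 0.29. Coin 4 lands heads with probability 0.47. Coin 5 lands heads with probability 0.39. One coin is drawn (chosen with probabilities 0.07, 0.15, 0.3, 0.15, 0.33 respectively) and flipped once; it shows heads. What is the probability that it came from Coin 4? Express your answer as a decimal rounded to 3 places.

P(heads|C1) = 0.7; P(heads|C2) = 0.16; P(heads|C3) = 0.29; P(heads|C4) = 0.47; P(heads|C5) = 0.39.
Prior × likelihood for each source: 0.07·0.7=0.04900, 0.15·0.16=0.02400, 0.3·0.29=0.08700, 0.15·0.47=0.07050, 0.33·0.39=0.1287. Summing gives P(heads) = 0.35920.
P(Coin 4 | heads) = 0.07050 / 0.35920 = 0.196.

Posterior probability ≈ 0.196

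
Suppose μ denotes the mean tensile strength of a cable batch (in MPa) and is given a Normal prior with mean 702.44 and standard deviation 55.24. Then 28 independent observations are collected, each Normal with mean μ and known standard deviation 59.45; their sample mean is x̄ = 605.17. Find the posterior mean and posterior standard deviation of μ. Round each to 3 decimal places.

Posterior mean ≈ 609.034; posterior SD ≈ 11.010

Prior precision 1/τ₀² = 1/55.24² = 0.00032771; data precision n/σ² = 28/59.45² = 0.00792236.
Posterior precision = 0.00032771 + 0.00792236 = 0.00825007, giving posterior SD = 1/√0.00825007 = 11.010.
Posterior mean = (0.00032771·702.44 + 0.00792236·605.17) / 0.00825007 = 609.034.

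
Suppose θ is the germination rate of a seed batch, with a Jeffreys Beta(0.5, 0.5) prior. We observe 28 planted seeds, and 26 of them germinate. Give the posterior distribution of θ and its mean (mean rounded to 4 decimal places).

The binomial likelihood is conjugate to the Beta prior: with 26 successes and 2 failures, the posterior is Beta(0.5+26, 0.5+2) = Beta(26.5, 2.5).
E[θ | data] = 26.5/(26.5+2.5) = 0.9138.

Posterior: Beta(26.5, 2.5); mean ≈ 0.9138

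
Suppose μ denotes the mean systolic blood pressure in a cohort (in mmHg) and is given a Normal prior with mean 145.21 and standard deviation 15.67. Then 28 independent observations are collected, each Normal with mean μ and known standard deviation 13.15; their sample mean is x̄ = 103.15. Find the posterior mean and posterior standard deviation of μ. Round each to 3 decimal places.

Prior precision 1/τ₀² = 1/15.67² = 0.00407251; data precision n/σ² = 28/13.15² = 0.161922.
Posterior precision = 0.00407251 + 0.161922 = 0.165995, giving posterior SD = 1/√0.165995 = 2.454.
Posterior mean = (0.00407251·145.21 + 0.161922·103.15) / 0.165995 = 104.182.

Posterior mean ≈ 104.182; posterior SD ≈ 2.454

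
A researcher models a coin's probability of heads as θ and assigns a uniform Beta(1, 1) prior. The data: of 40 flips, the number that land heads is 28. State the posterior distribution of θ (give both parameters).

Posterior: Beta(29, 13)

Observing 28 successes and 12 failures updates Beta(1, 1) by adding the success and failure counts to the two shape parameters: α = 1+28 = 29, β = 1+12 = 13.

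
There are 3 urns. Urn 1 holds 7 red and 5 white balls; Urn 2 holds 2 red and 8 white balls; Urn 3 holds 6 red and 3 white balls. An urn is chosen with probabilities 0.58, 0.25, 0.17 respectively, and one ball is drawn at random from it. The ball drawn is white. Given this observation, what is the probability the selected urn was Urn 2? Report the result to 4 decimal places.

Tabulate prior·likelihood by source: [1] prior 0.58, lik 0.4167, product 0.2417; [2] prior 0.25, lik 0.8, product 0.2000; [3] prior 0.17, lik 0.3333, product 0.05667.
Normalizing constant = 0.49833; the posterior for Urn 2 is its product over the sum, 0.2000/0.49833 = 0.4013.

Posterior probability ≈ 0.4013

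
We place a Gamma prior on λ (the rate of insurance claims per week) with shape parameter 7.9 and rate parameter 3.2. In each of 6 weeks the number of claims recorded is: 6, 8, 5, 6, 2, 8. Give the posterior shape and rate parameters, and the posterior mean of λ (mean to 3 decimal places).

Posterior: Gamma(shape=42.9, rate=9.2); mean ≈ 4.663

The Poisson likelihood adds the total count to the shape and the number of exposure periods to the rate. Here ∑xᵢ = 35 and n = 6, so shape 7.9→42.9 and rate 3.2→9.2.
Posterior mean = shape/rate = 42.9/9.2 = 4.663.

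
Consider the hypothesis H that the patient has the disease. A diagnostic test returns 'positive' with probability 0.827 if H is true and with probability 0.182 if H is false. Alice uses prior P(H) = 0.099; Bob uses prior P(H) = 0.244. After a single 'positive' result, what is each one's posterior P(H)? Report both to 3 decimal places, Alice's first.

Alice: 0.333; Bob: 0.595

P('+'|H) = 0.827, P('+'|¬H) = 0.182.
Alice: numerator 0.827·0.099 = 0.081873; evidence = 0.081873+0.182·0.901 = 0.24585; posterior = 0.333.
Bob: numerator 0.827·0.244 = 0.20179; evidence = 0.20179+0.182·0.756 = 0.33938; posterior = 0.595.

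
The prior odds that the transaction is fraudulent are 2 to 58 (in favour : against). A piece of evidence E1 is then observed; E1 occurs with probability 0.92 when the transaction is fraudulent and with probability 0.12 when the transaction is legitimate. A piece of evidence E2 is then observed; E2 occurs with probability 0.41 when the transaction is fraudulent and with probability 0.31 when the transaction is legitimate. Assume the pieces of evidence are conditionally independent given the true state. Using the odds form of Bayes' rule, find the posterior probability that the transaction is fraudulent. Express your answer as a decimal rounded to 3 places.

Prior odds = 2/58 = 0.034483. In log-odds, ln(0.034483) = -3.3673.
Add log likelihood ratios: ln(7.6667) + ln(1.3226) = 2.3165.
Posterior log-odds = -1.0508, so posterior odds = exp(-1.0508) = 0.34965. Converting, P(H|E) = 0.34965/1.3496 = 0.259.

Posterior probability ≈ 0.259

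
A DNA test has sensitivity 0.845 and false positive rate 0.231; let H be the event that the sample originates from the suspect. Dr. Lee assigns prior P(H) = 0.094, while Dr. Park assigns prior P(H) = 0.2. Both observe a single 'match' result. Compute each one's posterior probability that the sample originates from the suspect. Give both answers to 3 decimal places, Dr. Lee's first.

The likelihood ratio for a 'match' result is 0.845/0.231 = 3.6580.
Dr. Lee: prior odds 0.094/0.906 = 0.10375; posterior odds 0.37953; posterior probability 0.275.
Dr. Park: prior odds 0.2/0.8 = 0.25000; posterior odds 0.91450; posterior probability 0.478.

Dr. Lee: 0.275; Dr. Park: 0.478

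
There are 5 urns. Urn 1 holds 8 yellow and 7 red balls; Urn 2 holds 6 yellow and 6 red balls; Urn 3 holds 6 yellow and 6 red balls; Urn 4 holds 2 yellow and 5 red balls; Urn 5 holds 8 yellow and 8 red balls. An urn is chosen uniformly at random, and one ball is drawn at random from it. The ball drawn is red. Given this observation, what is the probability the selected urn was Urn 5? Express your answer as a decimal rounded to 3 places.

P(red|Urn 1) = 0.4667; P(red|Urn 2) = 0.5; P(red|Urn 3) = 0.5; P(red|Urn 4) = 0.7143; P(red|Urn 5) = 0.5.
Prior × likelihood for each source: 0.2·0.4667=0.09333, 0.2·0.5=0.1000, 0.2·0.5=0.1000, 0.2·0.7143=0.1429, 0.2·0.5=0.1000. Summing gives P(red) = 0.53619.
P(Urn 5 | red) = 0.1000 / 0.53619 = 0.187.

Posterior probability ≈ 0.187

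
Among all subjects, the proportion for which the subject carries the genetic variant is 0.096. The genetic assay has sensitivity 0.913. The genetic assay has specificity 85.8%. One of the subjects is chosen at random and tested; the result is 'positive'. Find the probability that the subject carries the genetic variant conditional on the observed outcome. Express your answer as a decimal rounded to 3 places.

P(H | E) ≈ 0.406

Write H for 'the subject carries the genetic variant'. Prior odds H:¬H = 0.096/0.904 = 0.10619. For the 'positive' outcome, the likelihood ratio is 0.913/0.142 = 6.4296.
Posterior odds = 0.10619 × 6.4296 = 0.68279, so P(H|E) = 0.68279/(1+0.68279) = 0.406.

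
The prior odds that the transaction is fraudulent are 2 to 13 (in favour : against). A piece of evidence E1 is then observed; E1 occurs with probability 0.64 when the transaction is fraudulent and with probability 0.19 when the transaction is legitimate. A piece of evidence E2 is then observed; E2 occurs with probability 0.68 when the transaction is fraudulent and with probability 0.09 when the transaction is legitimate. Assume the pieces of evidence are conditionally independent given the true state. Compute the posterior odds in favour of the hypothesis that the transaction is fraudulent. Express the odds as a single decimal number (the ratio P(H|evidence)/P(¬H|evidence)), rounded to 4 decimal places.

Posterior odds ≈ 3.9154

Prior odds = 2/13 = 0.15385.
Likelihood ratio for E1 = 0.64/0.19 = 3.3684.
Likelihood ratio for E2 = 0.68/0.09 = 7.5556.
Posterior odds = prior odds × LR₁ × LR₂ = 3.9154.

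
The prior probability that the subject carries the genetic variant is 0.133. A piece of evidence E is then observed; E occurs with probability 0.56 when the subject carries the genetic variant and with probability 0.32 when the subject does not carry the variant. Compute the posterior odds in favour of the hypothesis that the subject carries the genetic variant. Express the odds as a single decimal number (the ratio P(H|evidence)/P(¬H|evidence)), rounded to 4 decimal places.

Prior odds = 0.133/(1−0.133) = 0.15340. In log-odds, ln(0.15340) = -1.8747.
Add log likelihood ratio: ln(1.7500) = 0.55962.
Posterior log-odds = -1.3151, so posterior odds = exp(-1.3151) = 0.26845.

Posterior odds ≈ 0.2685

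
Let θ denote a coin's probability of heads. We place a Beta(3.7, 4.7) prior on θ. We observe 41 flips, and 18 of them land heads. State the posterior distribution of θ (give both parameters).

Posterior: Beta(21.7, 27.7)

Observing 18 successes and 23 failures updates Beta(3.7, 4.7) by adding the success and failure counts to the two shape parameters: α = 3.7+18 = 21.7, β = 4.7+23 = 27.7.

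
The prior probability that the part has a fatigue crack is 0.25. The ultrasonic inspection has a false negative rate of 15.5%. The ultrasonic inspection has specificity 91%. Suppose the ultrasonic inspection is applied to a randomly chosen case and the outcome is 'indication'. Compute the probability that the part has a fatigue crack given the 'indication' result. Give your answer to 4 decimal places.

P(H | E) ≈ 0.7578

Let H be the event that the part has a fatigue crack. P(H) = 0.25, so P(¬H) = 0.75. With E the 'indication' result, P(E|H) = 0.845 and P(E|¬H) = 0.09.
P(E) = 0.845·0.25 + 0.09·0.75 = 0.21125 + 0.067500 = 0.27875.
By Bayes' theorem, P(H|E) = 0.21125 / 0.27875 = 0.7578.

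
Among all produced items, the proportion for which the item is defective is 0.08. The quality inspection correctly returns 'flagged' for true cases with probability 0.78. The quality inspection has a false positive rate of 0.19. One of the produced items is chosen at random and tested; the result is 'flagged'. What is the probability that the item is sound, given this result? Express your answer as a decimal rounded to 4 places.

Write H for 'the item is defective'. Prior odds H:¬H = 0.08/0.92 = 0.086957. For the 'flagged' outcome, the likelihood ratio is 0.78/0.19 = 4.1053.
Posterior odds = 0.086957 × 4.1053 = 0.35698, so P(H|E) = 0.35698/(1+0.35698) = 0.2631. Then P(¬H|E) = 1 − 0.2631 = 0.7369.

P(¬H | E) ≈ 0.7369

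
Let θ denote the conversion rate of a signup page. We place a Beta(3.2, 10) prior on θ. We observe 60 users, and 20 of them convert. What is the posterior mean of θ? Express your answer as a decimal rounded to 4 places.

The binomial likelihood is conjugate to the Beta prior: with 20 successes and 40 failures, the posterior is Beta(3.2+20, 10+40) = Beta(23.2, 50).
Posterior mean = α/(α+β) = 23.2/73.2 = 0.3169.

Posterior mean ≈ 0.3169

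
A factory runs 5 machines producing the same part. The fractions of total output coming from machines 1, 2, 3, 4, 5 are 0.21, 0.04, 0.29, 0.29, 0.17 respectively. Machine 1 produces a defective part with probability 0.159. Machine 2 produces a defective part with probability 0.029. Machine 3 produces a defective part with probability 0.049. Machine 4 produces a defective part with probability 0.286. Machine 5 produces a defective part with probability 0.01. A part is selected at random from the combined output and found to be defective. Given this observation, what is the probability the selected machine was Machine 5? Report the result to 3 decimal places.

P(defective|M1) = 0.159; P(defective|M2) = 0.029; P(defective|M3) = 0.049; P(defective|M4) = 0.286; P(defective|M5) = 0.01.
Prior × likelihood for each source: 0.21·0.159=0.03339, 0.04·0.029=0.001160, 0.29·0.049=0.01421, 0.29·0.286=0.08294, 0.17·0.01=0.001700. Summing gives P(defective) = 0.13340.
P(Machine 5 | defective) = 0.001700 / 0.13340 = 0.013.

Posterior probability ≈ 0.013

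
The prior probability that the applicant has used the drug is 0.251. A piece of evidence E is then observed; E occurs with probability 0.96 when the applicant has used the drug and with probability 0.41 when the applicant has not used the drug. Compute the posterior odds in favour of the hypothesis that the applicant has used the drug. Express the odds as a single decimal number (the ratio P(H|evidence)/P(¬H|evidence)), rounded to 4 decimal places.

Prior odds = 0.251/(1−0.251) = 0.33511. In log-odds, ln(0.33511) = -1.0933.
Add log likelihood ratio: ln(2.3415) = 0.85078.
Posterior log-odds = -0.24251, so posterior odds = exp(-0.24251) = 0.78466.

Posterior odds ≈ 0.7847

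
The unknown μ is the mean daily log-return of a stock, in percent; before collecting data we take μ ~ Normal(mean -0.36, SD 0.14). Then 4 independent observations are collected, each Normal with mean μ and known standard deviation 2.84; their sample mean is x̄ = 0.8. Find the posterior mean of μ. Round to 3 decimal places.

Posterior mean ≈ -0.349

With known σ, the Normal prior is conjugate. Weight on the data is w = (n/σ²)/(n/σ² + 1/τ₀²) = 0.495933/(0.495933+51.0204) = 0.0096267.
Posterior mean = w·x̄ + (1−w)·μ₀ = 0.0096267·0.8 + 0.99037·-0.36 = -0.349.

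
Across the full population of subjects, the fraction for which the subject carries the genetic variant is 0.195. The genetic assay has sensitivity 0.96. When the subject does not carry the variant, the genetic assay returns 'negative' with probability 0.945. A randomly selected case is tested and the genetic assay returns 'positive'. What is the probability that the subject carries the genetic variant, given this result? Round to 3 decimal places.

P(H | E) ≈ 0.809

Write H for 'the subject carries the genetic variant'. Prior odds H:¬H = 0.195/0.805 = 0.24224. For the 'positive' outcome, the likelihood ratio is 0.96/0.055 = 17.455.
Posterior odds = 0.24224 × 17.455 = 4.2281, so P(H|E) = 4.2281/(1+4.2281) = 0.809.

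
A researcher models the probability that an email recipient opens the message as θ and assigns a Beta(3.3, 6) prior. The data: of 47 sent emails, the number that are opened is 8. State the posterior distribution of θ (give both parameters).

The binomial likelihood is conjugate to the Beta prior: with 8 successes and 39 failures, the posterior is Beta(3.3+8, 6+39) = Beta(11.3, 45).

Posterior: Beta(11.3, 45)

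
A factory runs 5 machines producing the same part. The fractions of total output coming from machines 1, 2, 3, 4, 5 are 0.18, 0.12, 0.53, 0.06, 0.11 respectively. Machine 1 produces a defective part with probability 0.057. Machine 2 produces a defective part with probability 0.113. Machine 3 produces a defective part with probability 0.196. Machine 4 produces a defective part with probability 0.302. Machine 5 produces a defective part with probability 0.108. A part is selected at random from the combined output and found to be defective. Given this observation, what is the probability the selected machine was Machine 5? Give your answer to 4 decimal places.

Posterior probability ≈ 0.0753

P(defective|M1) = 0.057; P(defective|M2) = 0.113; P(defective|M3) = 0.196; P(defective|M4) = 0.302; P(defective|M5) = 0.108.
Prior × likelihood for each source: 0.18·0.057=0.01026, 0.12·0.113=0.01356, 0.53·0.196=0.1039, 0.06·0.302=0.01812, 0.11·0.108=0.01188. Summing gives P(defective) = 0.15770.
P(Machine 5 | defective) = 0.01188 / 0.15770 = 0.0753.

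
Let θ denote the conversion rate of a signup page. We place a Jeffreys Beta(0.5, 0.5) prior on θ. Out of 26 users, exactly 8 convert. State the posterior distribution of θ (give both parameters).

The binomial likelihood is conjugate to the Beta prior: with 8 successes and 18 failures, the posterior is Beta(0.5+8, 0.5+18) = Beta(8.5, 18.5).

Posterior: Beta(8.5, 18.5)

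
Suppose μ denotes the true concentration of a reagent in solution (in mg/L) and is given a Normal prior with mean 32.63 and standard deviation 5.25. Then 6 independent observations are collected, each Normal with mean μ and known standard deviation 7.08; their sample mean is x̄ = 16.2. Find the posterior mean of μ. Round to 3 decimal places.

Prior precision 1/τ₀² = 1/5.25² = 0.0362812; data precision n/σ² = 6/7.08² = 0.119697.
Posterior precision = 0.0362812 + 0.119697 = 0.155979.
Posterior mean = (0.0362812·32.63 + 0.119697·16.2) / 0.155979 = 20.022.

Posterior mean ≈ 20.022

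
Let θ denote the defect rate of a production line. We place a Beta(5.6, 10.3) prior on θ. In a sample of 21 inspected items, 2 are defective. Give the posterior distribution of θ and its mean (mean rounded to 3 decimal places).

Posterior: Beta(7.6, 29.3); mean ≈ 0.206

Observing 2 successes and 19 failures updates Beta(5.6, 10.3) by adding the success and failure counts to the two shape parameters: α = 5.6+2 = 7.6, β = 10.3+19 = 29.3.
E[θ | data] = 7.6/(7.6+29.3) = 0.206.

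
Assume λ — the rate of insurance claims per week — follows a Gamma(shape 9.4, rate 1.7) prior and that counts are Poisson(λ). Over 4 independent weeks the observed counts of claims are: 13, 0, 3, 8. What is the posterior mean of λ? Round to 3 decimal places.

Posterior mean ≈ 5.860

The Poisson likelihood adds the total count to the shape and the number of exposure periods to the rate. Here ∑xᵢ = 24 and n = 4, so shape 9.4→33.4 and rate 1.7→5.7.
Posterior mean = shape/rate = 33.4/5.7 = 5.860.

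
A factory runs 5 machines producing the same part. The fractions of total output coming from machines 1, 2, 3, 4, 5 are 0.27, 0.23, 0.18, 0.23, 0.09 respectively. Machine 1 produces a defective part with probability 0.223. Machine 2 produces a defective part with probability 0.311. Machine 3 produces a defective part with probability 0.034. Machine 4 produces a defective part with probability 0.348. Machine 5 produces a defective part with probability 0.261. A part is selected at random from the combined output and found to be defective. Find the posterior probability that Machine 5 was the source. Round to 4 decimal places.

Posterior probability ≈ 0.0973

Tabulate prior·likelihood by source: [1] prior 0.27, lik 0.223, product 0.06021; [2] prior 0.23, lik 0.311, product 0.07153; [3] prior 0.18, lik 0.034, product 0.006120; [4] prior 0.23, lik 0.348, product 0.08004; [5] prior 0.09, lik 0.261, product 0.02349.
Normalizing constant = 0.24139; the posterior for Machine 5 is its product over the sum, 0.02349/0.24139 = 0.0973.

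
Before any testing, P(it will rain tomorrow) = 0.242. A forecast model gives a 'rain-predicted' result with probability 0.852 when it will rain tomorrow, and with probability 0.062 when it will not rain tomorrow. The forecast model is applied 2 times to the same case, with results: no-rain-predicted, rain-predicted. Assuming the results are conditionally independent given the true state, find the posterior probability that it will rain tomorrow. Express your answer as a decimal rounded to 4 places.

Posterior P(H) ≈ 0.4091

Let H be the event that it will rain tomorrow; start with P(H) = 0.242. P('rain-predicted'|H) = 0.852, P('rain-predicted'|¬H) = 0.062.
Update on result 1 ('no-rain-predicted'): P(H) ← 0.148·0.2420 / (0.148·0.2420 + 0.938·0.7580) = 0.035816/0.74682 = 0.0480.
Update on result 2 ('rain-predicted'): P(H) ← 0.852·0.0480 / (0.852·0.0480 + 0.062·0.9520) = 0.040860/0.099887 = 0.4091.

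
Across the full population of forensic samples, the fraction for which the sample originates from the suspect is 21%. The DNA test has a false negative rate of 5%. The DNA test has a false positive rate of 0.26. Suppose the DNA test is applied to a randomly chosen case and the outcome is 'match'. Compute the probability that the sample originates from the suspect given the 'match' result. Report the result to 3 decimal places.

Write H for 'the sample originates from the suspect'. Prior odds H:¬H = 0.21/0.79 = 0.26582. For the 'match' outcome, the likelihood ratio is 0.95/0.26 = 3.6538.
Posterior odds = 0.26582 × 3.6538 = 0.97128, so P(H|E) = 0.97128/(1+0.97128) = 0.493.

P(H | E) ≈ 0.493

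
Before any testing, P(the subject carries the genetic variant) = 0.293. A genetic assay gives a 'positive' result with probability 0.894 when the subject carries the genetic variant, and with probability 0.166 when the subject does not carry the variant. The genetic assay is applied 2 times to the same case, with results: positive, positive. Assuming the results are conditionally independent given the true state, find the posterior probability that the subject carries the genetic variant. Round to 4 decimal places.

Posterior P(H) ≈ 0.9232

With H the event that the subject carries the genetic variant, the joint likelihood of the observed sequence is P(data|H) = 0.894·0.894 = 0.79924 and P(data|¬H) = 0.166·0.166 = 0.027556.
Bayes: P(H|data) = 0.293·0.79924 / (0.293·0.79924 + 0.707·0.027556) = 0.23418/0.25366 = 0.9232.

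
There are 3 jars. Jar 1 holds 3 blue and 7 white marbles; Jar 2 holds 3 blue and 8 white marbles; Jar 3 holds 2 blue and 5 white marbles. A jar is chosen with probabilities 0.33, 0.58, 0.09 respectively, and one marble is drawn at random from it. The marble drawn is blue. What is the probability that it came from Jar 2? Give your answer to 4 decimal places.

Tabulate prior·likelihood by source: [1] prior 0.33, lik 0.3, product 0.09900; [2] prior 0.58, lik 0.2727, product 0.1582; [3] prior 0.09, lik 0.2857, product 0.02571.
Normalizing constant = 0.28290; the posterior for Jar 2 is its product over the sum, 0.1582/0.28290 = 0.5592.

Posterior probability ≈ 0.5592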